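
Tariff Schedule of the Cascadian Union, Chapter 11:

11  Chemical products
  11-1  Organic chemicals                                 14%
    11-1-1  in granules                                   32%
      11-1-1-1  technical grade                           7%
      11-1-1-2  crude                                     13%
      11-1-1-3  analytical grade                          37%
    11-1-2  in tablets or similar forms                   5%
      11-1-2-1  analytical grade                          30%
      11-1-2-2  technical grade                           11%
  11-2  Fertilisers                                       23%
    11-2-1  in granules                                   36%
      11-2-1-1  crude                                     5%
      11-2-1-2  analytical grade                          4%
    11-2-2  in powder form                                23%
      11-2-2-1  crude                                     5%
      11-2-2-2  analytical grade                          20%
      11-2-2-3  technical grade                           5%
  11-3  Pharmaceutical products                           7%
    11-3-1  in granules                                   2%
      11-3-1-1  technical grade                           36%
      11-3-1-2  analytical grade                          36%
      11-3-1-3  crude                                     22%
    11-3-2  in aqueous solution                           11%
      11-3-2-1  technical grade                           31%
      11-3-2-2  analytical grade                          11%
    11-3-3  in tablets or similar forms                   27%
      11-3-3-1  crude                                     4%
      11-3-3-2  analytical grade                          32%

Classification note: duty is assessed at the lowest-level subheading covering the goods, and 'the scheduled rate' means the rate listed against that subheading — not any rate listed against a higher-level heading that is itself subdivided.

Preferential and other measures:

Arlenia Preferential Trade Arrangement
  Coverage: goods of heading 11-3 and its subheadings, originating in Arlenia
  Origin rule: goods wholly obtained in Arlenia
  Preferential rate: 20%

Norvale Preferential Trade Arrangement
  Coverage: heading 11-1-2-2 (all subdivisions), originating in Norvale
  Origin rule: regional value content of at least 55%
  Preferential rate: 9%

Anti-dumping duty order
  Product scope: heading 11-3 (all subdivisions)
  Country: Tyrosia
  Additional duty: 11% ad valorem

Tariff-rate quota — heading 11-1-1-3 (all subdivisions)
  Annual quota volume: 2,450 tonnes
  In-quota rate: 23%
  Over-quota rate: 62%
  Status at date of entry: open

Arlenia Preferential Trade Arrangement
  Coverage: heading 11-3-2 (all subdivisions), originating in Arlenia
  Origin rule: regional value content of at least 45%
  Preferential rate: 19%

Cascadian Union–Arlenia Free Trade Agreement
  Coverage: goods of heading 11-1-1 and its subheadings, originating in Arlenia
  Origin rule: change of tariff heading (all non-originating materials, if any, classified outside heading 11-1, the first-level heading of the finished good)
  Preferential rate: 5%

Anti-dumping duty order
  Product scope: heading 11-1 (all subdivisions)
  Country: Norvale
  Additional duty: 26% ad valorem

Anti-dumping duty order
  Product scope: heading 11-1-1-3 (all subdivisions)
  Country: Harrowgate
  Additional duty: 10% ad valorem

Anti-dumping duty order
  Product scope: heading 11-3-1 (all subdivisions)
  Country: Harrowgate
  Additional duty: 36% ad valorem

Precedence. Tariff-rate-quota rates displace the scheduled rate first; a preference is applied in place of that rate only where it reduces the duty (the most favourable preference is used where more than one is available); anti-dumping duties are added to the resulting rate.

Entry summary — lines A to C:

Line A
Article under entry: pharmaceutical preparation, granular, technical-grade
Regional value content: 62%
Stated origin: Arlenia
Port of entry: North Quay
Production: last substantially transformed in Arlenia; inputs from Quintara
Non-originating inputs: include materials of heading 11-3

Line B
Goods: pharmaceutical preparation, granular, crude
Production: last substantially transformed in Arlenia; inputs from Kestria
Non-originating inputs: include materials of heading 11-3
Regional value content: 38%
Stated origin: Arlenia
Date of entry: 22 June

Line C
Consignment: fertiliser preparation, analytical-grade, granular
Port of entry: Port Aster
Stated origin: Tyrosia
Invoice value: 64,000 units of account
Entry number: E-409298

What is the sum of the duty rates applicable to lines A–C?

62%

Line A: pharmaceutical → 11-3; granular → 11-3-1; technical-grade → 11-3-1-1. Scheduled 36%. Arlenia agreement on 11-3: not wholly obtained; Arlenia agreement on 11-3-2: 11-3-1-1 not covered; Arlenia agreement on 11-1-1: 11-3-1-1 not covered. → 36%.
Line B: pharmaceutical → 11-3; granular → 11-3-1; crude → 11-3-1-3. Scheduled 22%. Arlenia agreement on 11-3: not wholly obtained; Arlenia agreement on 11-3-2: 11-3-1-3 not covered; Arlenia agreement on 11-1-1: 11-3-1-3 not covered. → 22%.
Line C: fertiliser → 11-2; granular → 11-2-1; analytical-grade → 11-2-1-2. Scheduled 4%. No special measure applies. → 4%.
Sum: 36% + 22% + 4% = 62%.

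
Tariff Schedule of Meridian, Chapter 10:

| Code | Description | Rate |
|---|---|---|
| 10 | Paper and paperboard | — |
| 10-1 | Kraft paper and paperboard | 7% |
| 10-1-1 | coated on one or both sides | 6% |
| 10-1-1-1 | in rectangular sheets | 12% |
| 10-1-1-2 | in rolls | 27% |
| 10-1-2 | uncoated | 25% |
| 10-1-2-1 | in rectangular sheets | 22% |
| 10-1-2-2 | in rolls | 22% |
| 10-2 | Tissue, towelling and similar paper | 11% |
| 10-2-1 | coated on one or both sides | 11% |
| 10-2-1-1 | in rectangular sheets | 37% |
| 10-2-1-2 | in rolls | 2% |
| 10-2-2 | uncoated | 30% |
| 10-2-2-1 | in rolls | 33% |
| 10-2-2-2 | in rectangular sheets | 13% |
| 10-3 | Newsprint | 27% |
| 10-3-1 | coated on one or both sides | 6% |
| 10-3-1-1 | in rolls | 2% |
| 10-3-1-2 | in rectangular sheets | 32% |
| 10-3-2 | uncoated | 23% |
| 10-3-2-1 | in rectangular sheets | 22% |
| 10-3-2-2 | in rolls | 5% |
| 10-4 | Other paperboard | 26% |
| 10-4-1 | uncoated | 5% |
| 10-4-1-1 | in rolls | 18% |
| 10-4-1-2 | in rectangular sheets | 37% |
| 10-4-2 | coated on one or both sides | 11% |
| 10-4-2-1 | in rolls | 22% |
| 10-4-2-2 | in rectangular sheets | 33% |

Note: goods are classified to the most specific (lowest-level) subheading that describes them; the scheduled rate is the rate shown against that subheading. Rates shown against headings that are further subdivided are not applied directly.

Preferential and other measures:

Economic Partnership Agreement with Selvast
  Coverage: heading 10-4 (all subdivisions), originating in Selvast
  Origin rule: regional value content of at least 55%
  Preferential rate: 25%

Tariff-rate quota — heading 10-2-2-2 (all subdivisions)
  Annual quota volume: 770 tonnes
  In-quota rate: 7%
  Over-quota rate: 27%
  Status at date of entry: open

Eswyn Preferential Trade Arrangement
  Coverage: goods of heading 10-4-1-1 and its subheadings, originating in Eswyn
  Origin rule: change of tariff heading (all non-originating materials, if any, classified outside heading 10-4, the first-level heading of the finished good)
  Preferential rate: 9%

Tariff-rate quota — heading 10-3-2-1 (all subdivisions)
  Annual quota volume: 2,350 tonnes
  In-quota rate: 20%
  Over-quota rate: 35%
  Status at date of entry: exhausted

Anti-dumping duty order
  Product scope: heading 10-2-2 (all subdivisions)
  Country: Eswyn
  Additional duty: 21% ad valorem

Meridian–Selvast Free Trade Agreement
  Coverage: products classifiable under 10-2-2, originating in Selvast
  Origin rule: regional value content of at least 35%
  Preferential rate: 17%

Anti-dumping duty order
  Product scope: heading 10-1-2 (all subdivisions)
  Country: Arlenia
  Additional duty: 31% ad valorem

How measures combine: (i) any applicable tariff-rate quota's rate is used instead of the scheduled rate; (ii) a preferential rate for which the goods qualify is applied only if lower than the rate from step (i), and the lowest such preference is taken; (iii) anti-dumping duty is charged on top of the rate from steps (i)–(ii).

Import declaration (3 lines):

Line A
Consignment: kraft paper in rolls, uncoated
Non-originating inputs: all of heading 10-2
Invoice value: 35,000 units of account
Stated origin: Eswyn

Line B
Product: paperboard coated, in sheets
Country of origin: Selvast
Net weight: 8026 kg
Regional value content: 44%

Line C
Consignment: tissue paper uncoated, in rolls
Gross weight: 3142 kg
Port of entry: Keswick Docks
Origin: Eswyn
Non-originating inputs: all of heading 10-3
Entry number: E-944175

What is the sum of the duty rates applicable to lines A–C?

109%

Line A: kraft paper → 10-1; uncoated → 10-1-2; in rolls → 10-1-2-2. Scheduled 22%. Eswyn agreement on 10-4-1-1: 10-1-2-2 not covered. → 22%.
Line B: paperboard → 10-4; coated → 10-4-2; in sheets → 10-4-2-2. Scheduled 33%. Selvast agreement on 10-4: RVC < 55%; Selvast agreement on 10-2-2: 10-4-2-2 not covered. → 33%.
Line C: tissue paper → 10-2; uncoated → 10-2-2; in rolls → 10-2-2-1. Scheduled 33%. Eswyn agreement on 10-4-1-1: 10-2-2-1 not covered; anti-dumping (Eswyn, 10-2-2): +21%; total 33% + 21% = 54%. → 54%.
Sum: 22% + 33% + 54% = 109%.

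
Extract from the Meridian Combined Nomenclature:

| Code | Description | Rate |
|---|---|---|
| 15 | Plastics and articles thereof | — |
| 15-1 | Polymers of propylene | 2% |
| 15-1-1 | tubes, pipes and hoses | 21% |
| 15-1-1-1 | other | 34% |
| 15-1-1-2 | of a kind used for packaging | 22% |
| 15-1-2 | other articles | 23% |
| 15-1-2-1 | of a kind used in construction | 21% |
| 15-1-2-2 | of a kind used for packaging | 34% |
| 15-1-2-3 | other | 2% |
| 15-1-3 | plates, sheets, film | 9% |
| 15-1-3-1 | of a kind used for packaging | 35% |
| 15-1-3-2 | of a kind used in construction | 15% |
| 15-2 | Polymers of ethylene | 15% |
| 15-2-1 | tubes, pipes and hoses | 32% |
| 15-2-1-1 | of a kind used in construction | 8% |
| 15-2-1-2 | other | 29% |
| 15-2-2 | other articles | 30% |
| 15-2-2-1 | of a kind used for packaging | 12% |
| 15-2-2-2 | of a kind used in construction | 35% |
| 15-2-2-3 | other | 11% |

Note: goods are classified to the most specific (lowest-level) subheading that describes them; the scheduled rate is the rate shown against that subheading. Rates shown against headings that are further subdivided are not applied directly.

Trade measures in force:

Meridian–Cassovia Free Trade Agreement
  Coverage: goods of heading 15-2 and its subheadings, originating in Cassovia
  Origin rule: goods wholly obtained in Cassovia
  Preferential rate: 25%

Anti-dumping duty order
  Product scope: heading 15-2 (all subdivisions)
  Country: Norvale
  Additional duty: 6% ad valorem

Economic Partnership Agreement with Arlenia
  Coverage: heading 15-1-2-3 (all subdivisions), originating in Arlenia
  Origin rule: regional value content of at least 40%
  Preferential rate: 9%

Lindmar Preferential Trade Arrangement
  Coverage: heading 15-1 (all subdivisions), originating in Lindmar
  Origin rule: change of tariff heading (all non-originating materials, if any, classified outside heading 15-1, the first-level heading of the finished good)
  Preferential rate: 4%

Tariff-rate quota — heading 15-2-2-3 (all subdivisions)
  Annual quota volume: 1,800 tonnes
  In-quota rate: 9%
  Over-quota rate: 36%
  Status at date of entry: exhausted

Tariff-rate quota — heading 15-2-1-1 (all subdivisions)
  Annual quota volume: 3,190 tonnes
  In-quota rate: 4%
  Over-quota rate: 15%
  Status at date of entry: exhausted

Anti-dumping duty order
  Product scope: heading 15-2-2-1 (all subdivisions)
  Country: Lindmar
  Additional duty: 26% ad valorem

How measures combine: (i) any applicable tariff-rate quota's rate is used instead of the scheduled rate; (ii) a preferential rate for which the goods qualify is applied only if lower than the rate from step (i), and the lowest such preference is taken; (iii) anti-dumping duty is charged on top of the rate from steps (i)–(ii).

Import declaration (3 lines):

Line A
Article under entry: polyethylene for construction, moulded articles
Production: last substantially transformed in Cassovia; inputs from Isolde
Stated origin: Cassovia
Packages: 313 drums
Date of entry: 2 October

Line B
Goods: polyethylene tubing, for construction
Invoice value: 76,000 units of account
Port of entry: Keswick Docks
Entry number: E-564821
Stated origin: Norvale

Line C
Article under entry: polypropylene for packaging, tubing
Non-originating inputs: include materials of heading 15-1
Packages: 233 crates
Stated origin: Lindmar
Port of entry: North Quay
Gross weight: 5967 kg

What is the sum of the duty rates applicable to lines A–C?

Line A: polyethylene → 15-2; moulded articles → 15-2-2; for construction → 15-2-2-2. Scheduled 35%. Cassovia agreement on 15-2: not wholly obtained. → 35%.
Line B: polyethylene → 15-2; tubing → 15-2-1; for construction → 15-2-1-1. Scheduled 8%. quota on 15-2-1-1 exhausted → over-quota 15%; anti-dumping (Norvale, 15-2): +6%; total 15% + 6% = 21%. → 21%.
Line C: polypropylene → 15-1; tubing → 15-1-1; for packaging → 15-1-1-2. Scheduled 22%. Lindmar agreement on 15-1: CTH not met. → 22%.
Sum: 35% + 21% + 22% = 78%.

78%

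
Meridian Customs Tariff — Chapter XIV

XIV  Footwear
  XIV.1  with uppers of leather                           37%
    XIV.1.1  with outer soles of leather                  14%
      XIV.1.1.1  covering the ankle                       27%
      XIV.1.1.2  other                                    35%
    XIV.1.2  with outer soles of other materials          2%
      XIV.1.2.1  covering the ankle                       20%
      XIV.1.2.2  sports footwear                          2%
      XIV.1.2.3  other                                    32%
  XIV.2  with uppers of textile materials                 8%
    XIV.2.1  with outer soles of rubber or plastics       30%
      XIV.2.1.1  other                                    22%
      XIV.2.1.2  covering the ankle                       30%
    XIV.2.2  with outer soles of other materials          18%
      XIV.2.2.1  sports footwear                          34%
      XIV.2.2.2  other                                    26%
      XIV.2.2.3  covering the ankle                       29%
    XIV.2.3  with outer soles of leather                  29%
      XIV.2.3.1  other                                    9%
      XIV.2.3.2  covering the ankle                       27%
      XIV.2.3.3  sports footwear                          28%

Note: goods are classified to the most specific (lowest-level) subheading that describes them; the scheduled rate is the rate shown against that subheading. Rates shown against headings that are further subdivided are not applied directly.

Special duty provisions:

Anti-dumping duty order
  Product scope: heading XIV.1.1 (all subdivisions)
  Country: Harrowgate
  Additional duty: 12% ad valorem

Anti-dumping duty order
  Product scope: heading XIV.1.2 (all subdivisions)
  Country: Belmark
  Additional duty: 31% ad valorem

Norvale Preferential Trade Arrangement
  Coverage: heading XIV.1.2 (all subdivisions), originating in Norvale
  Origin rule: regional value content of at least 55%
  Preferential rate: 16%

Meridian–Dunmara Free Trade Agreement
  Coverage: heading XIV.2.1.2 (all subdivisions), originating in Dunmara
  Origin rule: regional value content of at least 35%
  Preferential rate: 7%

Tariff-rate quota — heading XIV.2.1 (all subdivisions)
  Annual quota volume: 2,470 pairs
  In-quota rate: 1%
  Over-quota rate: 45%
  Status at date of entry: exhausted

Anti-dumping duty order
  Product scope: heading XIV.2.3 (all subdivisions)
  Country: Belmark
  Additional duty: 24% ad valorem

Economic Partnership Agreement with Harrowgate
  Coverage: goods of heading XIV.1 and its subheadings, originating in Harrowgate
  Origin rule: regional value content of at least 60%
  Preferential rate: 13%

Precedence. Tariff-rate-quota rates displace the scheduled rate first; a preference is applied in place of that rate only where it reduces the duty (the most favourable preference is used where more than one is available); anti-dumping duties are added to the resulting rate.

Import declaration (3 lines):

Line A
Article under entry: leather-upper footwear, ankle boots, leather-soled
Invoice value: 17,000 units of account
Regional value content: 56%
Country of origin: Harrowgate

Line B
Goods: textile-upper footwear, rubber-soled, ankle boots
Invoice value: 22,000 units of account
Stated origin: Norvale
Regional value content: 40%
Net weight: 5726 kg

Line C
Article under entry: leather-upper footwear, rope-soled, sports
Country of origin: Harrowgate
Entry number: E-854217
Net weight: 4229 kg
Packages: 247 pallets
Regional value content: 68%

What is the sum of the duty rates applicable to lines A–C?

Line A: leather-upper → XIV.1; leather-soled → XIV.1.1; ankle boots → XIV.1.1.1. Scheduled 27%. Harrowgate agreement on XIV.1: RVC < 60%; anti-dumping (Harrowgate, XIV.1.1): +12%; total 27% + 12% = 39%. → 39%.
Line B: textile-upper → XIV.2; rubber-soled → XIV.2.1; ankle boots → XIV.2.1.2. Scheduled 30%. quota on XIV.2.1 exhausted → over-quota 45%; Norvale agreement on XIV.1.2: XIV.2.1.2 not covered. → 45%.
Line C: leather-upper → XIV.1; rope-soled → XIV.1.2; sports → XIV.1.2.2. Scheduled 2%. Harrowgate agreement on XIV.1: RVC ≥ 60% → 13% available; preference 13% not lower than 2% → no reduction. → 2%.
Sum: 39% + 45% + 2% = 86%.

86%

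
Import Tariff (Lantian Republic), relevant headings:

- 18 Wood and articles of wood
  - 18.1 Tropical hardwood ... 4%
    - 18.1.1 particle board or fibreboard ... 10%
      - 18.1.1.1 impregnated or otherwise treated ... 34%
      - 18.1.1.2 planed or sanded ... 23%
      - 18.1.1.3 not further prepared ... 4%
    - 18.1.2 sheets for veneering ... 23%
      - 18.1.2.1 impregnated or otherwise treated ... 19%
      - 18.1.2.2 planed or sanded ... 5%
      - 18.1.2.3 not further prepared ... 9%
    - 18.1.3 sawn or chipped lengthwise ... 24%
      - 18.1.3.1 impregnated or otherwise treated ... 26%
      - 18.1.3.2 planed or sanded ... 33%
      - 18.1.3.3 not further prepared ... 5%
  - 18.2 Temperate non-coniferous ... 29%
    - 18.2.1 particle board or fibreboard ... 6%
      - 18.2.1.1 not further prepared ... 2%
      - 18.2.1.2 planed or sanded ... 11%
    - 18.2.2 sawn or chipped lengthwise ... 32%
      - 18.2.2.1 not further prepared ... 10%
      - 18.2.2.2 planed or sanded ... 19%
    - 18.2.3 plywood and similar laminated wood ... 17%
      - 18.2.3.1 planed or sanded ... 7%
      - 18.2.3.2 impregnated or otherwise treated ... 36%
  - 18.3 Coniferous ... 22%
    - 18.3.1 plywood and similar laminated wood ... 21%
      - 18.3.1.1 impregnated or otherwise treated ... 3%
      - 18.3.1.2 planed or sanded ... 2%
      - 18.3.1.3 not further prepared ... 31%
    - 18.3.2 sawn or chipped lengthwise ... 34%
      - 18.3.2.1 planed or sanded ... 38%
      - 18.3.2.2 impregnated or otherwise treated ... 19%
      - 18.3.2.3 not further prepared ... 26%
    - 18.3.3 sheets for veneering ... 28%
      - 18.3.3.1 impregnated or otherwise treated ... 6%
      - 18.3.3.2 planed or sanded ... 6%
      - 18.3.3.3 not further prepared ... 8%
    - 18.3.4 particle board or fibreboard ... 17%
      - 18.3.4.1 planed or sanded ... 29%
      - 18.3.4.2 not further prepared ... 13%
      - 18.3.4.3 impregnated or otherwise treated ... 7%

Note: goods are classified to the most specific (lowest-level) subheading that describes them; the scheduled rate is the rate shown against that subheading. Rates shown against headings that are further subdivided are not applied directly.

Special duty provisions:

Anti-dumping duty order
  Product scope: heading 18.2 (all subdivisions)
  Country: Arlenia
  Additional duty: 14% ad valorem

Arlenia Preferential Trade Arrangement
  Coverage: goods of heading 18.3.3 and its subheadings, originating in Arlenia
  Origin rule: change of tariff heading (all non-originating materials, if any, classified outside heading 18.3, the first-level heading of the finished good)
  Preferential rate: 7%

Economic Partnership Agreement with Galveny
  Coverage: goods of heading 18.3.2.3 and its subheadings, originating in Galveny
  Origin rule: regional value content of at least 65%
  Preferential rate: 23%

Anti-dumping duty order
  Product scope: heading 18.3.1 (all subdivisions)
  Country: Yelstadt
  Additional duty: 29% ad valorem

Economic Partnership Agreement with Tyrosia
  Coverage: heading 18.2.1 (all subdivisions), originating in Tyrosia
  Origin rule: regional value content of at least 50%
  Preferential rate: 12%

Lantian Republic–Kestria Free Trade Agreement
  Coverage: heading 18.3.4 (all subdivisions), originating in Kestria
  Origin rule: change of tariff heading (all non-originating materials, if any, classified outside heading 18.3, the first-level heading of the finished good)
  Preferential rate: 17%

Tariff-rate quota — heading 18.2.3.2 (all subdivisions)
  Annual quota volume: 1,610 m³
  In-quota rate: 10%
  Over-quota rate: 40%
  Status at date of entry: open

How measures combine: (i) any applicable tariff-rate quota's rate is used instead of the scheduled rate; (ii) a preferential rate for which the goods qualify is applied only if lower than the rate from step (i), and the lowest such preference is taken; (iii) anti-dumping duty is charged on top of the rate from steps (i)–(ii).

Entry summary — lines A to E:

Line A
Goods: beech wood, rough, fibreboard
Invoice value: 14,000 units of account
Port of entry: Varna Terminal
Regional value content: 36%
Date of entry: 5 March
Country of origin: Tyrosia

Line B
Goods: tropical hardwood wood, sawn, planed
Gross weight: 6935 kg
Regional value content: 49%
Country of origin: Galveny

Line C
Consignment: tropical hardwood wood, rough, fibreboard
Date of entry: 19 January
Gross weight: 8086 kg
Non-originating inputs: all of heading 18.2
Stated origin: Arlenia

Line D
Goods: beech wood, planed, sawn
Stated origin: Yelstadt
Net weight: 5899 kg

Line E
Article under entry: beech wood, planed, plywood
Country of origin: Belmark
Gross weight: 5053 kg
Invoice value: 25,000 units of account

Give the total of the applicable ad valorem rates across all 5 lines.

Line A: beech → 18.2; fibreboard → 18.2.1; rough → 18.2.1.1. Scheduled 2%. Tyrosia agreement on 18.2.1: RVC < 50%. → 2%.
Line B: tropical hardwood → 18.1; sawn → 18.1.3; planed → 18.1.3.2. Scheduled 33%. Galveny agreement on 18.3.2.3: 18.1.3.2 not covered. → 33%.
Line C: tropical hardwood → 18.1; fibreboard → 18.1.1; rough → 18.1.1.3. Scheduled 4%. Arlenia agreement on 18.3.3: 18.1.1.3 not covered. → 4%.
Line D: beech → 18.2; sawn → 18.2.2; planed → 18.2.2.2. Scheduled 19%. No special measure applies. → 19%.
Line E: beech → 18.2; plywood → 18.2.3; planed → 18.2.3.1. Scheduled 7%. No special measure applies. → 7%.
Sum: 2% + 33% + 4% + 19% + 7% = 65%.

65%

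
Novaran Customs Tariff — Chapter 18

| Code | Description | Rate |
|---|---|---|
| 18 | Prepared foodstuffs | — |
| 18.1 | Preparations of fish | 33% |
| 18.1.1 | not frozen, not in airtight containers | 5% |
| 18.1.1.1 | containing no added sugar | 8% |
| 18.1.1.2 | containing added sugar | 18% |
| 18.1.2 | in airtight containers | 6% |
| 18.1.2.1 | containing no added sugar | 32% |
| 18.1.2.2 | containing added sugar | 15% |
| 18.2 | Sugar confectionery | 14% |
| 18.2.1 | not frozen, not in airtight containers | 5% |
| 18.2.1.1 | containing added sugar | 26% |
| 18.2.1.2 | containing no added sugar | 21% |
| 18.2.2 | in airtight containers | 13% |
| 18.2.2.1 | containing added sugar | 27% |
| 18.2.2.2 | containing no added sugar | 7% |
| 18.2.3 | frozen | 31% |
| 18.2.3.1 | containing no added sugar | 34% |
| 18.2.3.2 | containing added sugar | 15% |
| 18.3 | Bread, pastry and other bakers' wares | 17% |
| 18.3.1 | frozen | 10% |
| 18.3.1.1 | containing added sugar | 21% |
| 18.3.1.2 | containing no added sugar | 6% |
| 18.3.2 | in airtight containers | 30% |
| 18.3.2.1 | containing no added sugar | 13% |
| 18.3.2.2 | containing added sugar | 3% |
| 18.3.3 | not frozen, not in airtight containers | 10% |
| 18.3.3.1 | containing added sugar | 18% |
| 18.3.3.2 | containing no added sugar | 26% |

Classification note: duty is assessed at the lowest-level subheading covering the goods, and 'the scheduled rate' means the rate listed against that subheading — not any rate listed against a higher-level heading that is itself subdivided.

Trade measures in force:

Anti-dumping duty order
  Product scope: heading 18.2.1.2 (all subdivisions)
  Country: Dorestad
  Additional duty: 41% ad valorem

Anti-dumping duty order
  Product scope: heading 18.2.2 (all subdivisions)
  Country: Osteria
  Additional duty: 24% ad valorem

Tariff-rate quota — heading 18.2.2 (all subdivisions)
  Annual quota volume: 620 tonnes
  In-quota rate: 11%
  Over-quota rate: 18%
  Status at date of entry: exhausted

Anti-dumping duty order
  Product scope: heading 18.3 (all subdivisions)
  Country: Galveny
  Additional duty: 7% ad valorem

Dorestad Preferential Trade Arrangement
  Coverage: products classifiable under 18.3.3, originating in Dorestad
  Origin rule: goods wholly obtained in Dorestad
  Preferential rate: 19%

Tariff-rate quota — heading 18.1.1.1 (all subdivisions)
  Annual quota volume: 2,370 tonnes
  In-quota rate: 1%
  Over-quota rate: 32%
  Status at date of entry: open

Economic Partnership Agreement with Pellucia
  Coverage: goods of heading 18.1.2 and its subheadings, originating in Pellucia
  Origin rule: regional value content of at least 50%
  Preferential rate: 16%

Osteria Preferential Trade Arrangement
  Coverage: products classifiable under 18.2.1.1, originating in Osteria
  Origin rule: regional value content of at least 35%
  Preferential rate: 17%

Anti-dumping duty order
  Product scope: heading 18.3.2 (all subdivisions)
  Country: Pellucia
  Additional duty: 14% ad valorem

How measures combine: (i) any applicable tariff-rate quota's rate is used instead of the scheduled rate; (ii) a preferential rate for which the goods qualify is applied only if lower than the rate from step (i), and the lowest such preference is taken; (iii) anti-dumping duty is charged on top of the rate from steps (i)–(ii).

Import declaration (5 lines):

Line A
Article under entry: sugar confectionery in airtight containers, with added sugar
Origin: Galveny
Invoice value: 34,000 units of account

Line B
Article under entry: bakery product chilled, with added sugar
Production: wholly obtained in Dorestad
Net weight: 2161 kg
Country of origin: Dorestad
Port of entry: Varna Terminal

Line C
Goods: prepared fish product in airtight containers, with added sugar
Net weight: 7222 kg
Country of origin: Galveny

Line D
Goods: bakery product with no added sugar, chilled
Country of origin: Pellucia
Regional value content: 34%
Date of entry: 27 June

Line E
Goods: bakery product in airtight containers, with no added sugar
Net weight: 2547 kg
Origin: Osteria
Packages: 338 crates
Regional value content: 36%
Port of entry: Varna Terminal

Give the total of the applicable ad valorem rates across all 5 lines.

Line A: sugar confectionery → 18.2; in airtight containers → 18.2.2; with added sugar → 18.2.2.1. Scheduled 27%. quota on 18.2.2 exhausted → over-quota 18%. → 18%.
Line B: bakery product → 18.3; chilled → 18.3.3; with added sugar → 18.3.3.1. Scheduled 18%. Dorestad agreement on 18.3.3: wholly obtained → 19% available; preference 19% not lower than 18% → no reduction. → 18%.
Line C: prepared fish product → 18.1; in airtight containers → 18.1.2; with added sugar → 18.1.2.2. Scheduled 15%. No special measure applies. → 15%.
Line D: bakery product → 18.3; chilled → 18.3.3; with no added sugar → 18.3.3.2. Scheduled 26%. Pellucia agreement on 18.1.2: 18.3.3.2 not covered. → 26%.
Line E: bakery product → 18.3; in airtight containers → 18.3.2; with no added sugar → 18.3.2.1. Scheduled 13%. Osteria agreement on 18.2.1.1: 18.3.2.1 not covered. → 13%.
Sum: 18% + 18% + 15% + 26% + 13% = 90%.

90%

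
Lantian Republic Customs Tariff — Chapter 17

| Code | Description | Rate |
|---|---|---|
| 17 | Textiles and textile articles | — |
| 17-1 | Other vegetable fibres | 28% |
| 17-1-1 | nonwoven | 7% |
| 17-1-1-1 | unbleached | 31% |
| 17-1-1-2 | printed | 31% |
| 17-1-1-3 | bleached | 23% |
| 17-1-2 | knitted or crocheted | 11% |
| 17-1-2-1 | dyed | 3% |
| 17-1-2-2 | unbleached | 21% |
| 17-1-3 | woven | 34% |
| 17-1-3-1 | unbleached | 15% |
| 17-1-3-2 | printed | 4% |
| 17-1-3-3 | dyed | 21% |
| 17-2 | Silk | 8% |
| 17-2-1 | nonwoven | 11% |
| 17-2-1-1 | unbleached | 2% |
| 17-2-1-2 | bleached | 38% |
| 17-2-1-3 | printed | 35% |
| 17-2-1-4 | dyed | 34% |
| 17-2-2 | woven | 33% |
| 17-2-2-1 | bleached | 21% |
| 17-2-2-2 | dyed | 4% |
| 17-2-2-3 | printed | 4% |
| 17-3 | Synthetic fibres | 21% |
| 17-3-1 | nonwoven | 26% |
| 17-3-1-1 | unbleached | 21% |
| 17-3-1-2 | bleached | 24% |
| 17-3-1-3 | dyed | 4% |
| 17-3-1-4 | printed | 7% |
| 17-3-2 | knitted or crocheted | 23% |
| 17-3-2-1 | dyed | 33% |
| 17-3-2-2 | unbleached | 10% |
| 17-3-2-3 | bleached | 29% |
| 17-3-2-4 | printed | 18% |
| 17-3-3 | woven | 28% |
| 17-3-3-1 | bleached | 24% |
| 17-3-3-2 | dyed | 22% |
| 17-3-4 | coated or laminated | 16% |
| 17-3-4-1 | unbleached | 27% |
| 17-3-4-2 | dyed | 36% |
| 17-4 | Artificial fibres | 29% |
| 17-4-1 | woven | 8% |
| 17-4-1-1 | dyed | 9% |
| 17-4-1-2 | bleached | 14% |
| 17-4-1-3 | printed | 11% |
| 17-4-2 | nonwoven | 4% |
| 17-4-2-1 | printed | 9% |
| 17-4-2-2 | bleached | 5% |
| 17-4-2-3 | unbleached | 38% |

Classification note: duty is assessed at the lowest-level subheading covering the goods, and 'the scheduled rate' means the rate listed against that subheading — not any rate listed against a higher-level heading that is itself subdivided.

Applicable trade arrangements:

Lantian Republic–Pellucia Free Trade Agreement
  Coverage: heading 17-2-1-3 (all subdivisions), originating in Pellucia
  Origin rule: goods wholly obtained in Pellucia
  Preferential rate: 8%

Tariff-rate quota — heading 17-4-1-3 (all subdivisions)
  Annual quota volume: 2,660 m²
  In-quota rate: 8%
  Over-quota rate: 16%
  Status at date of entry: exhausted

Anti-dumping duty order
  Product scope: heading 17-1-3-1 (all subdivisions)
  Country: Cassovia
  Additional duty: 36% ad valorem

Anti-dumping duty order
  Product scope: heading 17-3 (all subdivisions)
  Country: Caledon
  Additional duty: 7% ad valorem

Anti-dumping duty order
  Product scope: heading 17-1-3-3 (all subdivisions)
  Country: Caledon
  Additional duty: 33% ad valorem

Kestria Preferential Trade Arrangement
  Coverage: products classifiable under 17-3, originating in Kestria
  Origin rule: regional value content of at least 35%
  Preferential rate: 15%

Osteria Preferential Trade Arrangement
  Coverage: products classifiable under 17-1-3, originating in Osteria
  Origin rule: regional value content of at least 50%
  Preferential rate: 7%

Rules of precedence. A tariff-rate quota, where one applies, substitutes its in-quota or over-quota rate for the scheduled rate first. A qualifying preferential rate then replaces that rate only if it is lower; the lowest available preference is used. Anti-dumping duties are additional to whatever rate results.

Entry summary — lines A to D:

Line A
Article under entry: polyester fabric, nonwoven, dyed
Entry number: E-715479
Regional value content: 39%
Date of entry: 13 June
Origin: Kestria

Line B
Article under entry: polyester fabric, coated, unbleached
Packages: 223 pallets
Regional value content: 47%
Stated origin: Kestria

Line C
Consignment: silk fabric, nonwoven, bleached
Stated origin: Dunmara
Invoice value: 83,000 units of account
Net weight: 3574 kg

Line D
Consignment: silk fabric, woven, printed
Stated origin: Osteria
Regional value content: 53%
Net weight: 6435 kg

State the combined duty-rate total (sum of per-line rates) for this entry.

61%

Line A: polyester → 17-3; nonwoven → 17-3-1; dyed → 17-3-1-3. Scheduled 4%. Kestria agreement on 17-3: RVC ≥ 35% → 15% available; preference 15% not lower than 4% → no reduction. → 4%.
Line B: polyester → 17-3; coated → 17-3-4; unbleached → 17-3-4-1. Scheduled 27%. Kestria agreement on 17-3: RVC ≥ 35% → 15% available; preferential 15%. → 15%.
Line C: silk → 17-2; nonwoven → 17-2-1; bleached → 17-2-1-2. Scheduled 38%. No special measure applies. → 38%.
Line D: silk → 17-2; woven → 17-2-2; printed → 17-2-2-3. Scheduled 4%. Osteria agreement on 17-1-3: 17-2-2-3 not covered. → 4%.
Sum: 4% + 15% + 38% + 4% = 61%.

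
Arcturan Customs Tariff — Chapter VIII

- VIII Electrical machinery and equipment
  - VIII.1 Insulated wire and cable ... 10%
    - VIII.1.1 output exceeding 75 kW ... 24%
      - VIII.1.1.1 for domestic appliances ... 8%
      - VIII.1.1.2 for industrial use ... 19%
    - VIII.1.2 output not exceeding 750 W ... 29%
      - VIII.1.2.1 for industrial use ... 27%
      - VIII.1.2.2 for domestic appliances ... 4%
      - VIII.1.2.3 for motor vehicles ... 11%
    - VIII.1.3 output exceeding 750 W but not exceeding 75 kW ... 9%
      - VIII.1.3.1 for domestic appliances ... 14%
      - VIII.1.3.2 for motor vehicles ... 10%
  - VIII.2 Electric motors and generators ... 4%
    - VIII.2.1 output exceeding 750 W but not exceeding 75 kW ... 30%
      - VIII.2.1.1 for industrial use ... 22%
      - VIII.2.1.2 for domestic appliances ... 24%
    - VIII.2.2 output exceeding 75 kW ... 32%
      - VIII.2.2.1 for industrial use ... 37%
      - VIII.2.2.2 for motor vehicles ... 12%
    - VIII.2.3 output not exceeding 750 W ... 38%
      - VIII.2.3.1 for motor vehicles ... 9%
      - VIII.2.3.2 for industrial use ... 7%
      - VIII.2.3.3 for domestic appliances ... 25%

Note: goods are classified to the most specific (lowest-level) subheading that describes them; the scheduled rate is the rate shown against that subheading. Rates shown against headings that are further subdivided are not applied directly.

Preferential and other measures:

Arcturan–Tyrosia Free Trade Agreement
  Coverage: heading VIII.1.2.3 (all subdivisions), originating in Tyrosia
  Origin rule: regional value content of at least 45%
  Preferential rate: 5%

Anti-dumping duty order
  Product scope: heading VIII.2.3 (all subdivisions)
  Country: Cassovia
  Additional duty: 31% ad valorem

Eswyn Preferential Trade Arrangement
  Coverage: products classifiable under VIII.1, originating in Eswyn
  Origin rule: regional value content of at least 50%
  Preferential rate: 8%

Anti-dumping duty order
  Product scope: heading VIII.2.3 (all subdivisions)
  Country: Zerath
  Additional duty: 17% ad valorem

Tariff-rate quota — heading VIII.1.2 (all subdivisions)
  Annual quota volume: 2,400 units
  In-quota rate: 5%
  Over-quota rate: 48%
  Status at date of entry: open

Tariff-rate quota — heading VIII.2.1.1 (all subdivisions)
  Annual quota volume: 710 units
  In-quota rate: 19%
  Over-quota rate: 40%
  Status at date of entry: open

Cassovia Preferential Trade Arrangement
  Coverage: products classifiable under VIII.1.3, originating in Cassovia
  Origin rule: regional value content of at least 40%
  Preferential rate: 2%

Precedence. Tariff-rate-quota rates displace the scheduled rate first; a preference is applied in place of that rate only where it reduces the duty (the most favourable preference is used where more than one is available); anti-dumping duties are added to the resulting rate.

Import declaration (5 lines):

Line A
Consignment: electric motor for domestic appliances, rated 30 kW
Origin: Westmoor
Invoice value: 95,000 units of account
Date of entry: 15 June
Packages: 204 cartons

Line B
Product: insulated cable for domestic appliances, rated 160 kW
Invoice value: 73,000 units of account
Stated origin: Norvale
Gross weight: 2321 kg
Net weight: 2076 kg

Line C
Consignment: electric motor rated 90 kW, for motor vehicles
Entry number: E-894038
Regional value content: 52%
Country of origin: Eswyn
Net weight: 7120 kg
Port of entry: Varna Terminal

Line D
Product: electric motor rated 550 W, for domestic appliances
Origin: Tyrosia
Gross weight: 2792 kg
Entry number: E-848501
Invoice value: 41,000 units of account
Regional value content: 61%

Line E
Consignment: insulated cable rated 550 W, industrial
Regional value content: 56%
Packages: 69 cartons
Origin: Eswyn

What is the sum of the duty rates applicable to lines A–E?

74%

Line A: electric motor → VIII.2; rated 30 kW → VIII.2.1; for domestic appliances → VIII.2.1.2. Scheduled 24%. No special measure applies. → 24%.
Line B: insulated cable → VIII.1; rated 160 kW → VIII.1.1; for domestic appliances → VIII.1.1.1. Scheduled 8%. No special measure applies. → 8%.
Line C: electric motor → VIII.2; rated 90 kW → VIII.2.2; for motor vehicles → VIII.2.2.2. Scheduled 12%. Eswyn agreement on VIII.1: VIII.2.2.2 not covered. → 12%.
Line D: electric motor → VIII.2; rated 550 W → VIII.2.3; for domestic appliances → VIII.2.3.3. Scheduled 25%. Tyrosia agreement on VIII.1.2.3: VIII.2.3.3 not covered. → 25%.
Line E: insulated cable → VIII.1; rated 550 W → VIII.1.2; industrial → VIII.1.2.1. Scheduled 27%. quota on VIII.1.2 open → in-quota 5%; Eswyn agreement on VIII.1: RVC ≥ 50% → 8% available; preference 8% not lower than 5% → no reduction. → 5%.
Sum: 24% + 8% + 12% + 25% + 5% = 74%.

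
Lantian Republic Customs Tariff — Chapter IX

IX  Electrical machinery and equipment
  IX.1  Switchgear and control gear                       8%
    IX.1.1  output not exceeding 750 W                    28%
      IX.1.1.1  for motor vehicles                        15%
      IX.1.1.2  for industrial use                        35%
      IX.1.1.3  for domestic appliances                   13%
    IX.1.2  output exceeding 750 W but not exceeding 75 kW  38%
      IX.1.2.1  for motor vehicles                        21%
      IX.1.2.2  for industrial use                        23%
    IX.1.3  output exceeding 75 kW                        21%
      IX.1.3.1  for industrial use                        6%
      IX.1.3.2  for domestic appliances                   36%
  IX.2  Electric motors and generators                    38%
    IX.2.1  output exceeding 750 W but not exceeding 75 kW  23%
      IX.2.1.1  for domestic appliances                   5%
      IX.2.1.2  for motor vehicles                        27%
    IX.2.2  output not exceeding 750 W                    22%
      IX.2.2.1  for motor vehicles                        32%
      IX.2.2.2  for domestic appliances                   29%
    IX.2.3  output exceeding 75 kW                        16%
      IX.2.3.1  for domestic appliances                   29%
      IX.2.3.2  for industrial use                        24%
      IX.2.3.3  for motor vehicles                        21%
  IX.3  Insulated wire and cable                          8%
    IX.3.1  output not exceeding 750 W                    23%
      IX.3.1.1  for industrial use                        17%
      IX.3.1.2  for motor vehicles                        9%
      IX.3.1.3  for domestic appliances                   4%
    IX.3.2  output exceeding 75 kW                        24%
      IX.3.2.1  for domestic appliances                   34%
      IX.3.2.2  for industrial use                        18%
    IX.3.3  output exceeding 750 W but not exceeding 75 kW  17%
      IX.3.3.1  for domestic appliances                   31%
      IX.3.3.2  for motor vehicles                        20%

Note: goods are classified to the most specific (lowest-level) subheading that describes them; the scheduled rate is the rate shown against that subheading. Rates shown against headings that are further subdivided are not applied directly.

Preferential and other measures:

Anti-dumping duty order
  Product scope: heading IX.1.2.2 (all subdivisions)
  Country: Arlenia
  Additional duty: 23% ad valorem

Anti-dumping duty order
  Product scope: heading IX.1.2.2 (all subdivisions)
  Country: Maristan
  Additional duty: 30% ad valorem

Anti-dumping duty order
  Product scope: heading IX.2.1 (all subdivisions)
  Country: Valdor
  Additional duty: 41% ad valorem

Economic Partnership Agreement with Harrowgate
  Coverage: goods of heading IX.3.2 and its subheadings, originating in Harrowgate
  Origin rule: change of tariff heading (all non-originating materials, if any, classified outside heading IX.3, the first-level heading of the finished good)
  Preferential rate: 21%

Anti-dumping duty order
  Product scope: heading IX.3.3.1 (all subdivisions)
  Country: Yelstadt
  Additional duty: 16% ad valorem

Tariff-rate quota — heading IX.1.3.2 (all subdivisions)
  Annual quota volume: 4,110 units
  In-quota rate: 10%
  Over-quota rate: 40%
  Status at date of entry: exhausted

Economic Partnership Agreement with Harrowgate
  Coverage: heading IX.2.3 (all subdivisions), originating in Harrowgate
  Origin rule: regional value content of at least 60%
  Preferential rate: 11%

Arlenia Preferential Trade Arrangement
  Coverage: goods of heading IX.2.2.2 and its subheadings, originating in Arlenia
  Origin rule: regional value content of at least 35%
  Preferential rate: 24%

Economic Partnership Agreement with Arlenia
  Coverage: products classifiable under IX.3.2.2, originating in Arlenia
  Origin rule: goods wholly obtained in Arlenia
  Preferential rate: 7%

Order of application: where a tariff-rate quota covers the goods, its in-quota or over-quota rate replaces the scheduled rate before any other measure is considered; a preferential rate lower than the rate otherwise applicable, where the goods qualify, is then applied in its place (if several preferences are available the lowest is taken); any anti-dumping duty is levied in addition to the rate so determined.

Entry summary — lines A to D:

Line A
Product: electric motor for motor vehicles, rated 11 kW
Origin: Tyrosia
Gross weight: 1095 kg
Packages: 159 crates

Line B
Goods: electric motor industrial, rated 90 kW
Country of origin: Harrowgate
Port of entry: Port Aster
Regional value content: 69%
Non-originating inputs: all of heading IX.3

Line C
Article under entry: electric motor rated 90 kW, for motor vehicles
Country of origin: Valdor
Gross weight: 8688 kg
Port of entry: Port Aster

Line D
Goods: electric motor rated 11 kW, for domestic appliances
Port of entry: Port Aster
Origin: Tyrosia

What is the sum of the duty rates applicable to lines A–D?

64%

Line A: electric motor → IX.2; rated 11 kW → IX.2.1; for motor vehicles → IX.2.1.2. Scheduled 27%. No special measure applies. → 27%.
Line B: electric motor → IX.2; rated 90 kW → IX.2.3; industrial → IX.2.3.2. Scheduled 24%. Harrowgate agreement on IX.3.2: IX.2.3.2 not covered; Harrowgate agreement on IX.2.3: RVC ≥ 60% → 11% available; preferential 11%. → 11%.
Line C: electric motor → IX.2; rated 90 kW → IX.2.3; for motor vehicles → IX.2.3.3. Scheduled 21%. No special measure applies. → 21%.
Line D: electric motor → IX.2; rated 11 kW → IX.2.1; for domestic appliances → IX.2.1.1. Scheduled 5%. No special measure applies. → 5%.
Sum: 27% + 11% + 21% + 5% = 64%.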